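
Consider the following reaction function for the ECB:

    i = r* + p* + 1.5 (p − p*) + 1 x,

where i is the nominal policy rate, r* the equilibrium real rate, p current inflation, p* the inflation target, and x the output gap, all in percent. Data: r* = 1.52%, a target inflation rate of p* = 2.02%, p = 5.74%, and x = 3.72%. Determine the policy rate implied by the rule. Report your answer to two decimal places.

i = 1.52 + 2.02 + 1.5 × (5.74 − 2.02) + 1 × 3.72
   = 1.52 + 2.02 + 5.58 + 3.72 = 12.84

12.84%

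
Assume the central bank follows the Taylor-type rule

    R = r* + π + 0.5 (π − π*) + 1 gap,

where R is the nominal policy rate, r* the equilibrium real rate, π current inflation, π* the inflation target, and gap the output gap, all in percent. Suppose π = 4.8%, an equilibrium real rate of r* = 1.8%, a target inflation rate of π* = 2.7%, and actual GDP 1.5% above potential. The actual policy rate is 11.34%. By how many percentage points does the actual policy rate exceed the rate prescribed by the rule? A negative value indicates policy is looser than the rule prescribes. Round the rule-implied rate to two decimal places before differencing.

2.19 pp

Output 1.5% above potential → gap = 1.5.
R = 1.8 + 4.8 + 0.5 × (4.8 − 2.7) + 1 × 1.5
   = 1.8 + 4.8 + 1.05 + 1.5 = 9.15
Deviation = 11.34 − 9.15 = 2.19 pp.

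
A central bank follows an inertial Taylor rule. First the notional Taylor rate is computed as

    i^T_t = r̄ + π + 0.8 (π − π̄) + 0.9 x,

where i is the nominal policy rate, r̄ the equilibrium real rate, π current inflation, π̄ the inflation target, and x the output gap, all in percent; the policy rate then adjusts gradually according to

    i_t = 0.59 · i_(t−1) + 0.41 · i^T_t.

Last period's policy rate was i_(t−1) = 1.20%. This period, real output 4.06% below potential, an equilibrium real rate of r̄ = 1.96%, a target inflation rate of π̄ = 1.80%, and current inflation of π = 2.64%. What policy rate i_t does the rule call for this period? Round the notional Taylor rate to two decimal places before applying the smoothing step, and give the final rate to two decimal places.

1.37%

Output 4.06% below potential → x = -4.06.
i^T_t = 1.96 + 2.64 + 0.8 × (2.64 − 1.80) + 0.9 × (-4.06)
   = 1.96 + 2.64 + 0.672 − 3.654 = 1.62
i_t = 0.59 × 1.20 + 0.41 × 1.62 = 0.708 + 0.6642 = 1.37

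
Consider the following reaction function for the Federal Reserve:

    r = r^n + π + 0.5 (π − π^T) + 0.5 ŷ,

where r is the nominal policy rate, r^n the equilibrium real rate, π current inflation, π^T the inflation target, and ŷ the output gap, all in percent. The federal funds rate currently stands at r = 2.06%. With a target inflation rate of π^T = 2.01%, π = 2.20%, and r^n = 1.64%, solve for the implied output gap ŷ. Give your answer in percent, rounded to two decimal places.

0.5 ŷ = 2.06 − 1.64 − 2.20 − 0.5 × (2.20 − 2.01) = -1.875
ŷ = -1.875 / 0.5 = -3.75

-3.75%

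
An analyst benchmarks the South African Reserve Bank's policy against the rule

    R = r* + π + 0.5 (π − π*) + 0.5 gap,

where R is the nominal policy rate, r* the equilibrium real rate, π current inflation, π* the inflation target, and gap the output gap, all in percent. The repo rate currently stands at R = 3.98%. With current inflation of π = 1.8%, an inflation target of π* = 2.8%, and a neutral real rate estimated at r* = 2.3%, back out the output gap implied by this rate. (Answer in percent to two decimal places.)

0.5 gap = 3.98 − 2.3 − 1.8 − 0.5 × (1.8 − 2.8) = 0.38
gap = 0.38 / 0.5 = 0.76

0.76%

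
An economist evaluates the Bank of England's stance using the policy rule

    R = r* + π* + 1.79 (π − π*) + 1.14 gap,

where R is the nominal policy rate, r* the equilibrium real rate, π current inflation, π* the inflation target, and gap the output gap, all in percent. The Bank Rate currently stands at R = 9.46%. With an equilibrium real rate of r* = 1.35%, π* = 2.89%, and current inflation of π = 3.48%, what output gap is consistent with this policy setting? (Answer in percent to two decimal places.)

3.65%

1.14 gap = 9.46 − 1.35 − 2.89 − 1.79 × (3.48 − 2.89) = 4.1639
gap = 4.1639 / 1.14 = 3.65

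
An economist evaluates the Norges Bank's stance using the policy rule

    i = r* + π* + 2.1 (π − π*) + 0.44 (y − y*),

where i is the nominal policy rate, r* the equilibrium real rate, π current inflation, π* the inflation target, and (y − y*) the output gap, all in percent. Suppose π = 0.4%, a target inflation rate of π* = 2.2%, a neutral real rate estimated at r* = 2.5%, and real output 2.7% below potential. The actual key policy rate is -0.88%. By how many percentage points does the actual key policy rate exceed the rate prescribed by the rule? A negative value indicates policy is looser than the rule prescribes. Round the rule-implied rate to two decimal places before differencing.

Output 2.7% below potential → (y − y*) = -2.7.
i = 2.5 + 2.2 + 2.1 × (0.4 − 2.2) + 0.44 × (-2.7)
   = 2.5 + 2.2 − 3.78 − 1.188 = -0.27
Deviation = -0.88 − (-0.27) = -0.61 pp.

-0.61 pp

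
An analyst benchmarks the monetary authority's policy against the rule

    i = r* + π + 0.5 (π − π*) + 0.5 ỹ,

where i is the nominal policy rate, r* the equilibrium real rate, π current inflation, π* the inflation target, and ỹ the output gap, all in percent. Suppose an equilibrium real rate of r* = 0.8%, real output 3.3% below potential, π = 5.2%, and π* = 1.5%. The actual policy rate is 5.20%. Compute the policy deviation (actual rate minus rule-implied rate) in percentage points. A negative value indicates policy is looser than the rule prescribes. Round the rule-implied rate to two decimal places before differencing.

Output 3.3% below potential → ỹ = -3.3.
i = 0.8 + 5.2 + 0.5 × (5.2 − 1.5) + 0.5 × (-3.3)
   = 0.8 + 5.2 + 1.85 − 1.65 = 6.20
Deviation = 5.20 − 6.20 = -1.00 pp.

-1.00 pp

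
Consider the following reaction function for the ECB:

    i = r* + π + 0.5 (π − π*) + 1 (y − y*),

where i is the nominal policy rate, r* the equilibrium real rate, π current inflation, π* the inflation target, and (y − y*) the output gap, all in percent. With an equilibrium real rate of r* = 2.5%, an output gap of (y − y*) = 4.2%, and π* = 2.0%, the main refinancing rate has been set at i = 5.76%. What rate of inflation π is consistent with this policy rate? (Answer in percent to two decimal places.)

Collecting π: i = r* + (1 + 0.5) π − 0.5 π* + 1 (y − y*)
1.5 π = 5.76 − 2.5 + 0.5 × 2.0 − 1 × 4.2 = 0.06
π = 0.06 / 1.5 = 0.04

0.04%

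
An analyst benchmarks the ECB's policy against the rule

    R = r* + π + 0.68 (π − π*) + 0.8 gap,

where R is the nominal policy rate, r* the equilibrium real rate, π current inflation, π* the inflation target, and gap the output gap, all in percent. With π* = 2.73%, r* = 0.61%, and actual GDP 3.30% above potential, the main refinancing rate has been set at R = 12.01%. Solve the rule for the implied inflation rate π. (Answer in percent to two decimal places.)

6.32%

Output 3.30% above potential → gap = 3.30.
Collecting π: R = r* + (1 + 0.68) π − 0.68 π* + 0.8 gap
1.68 π = 12.01 − 0.61 + 0.68 × 2.73 − 0.8 × 3.30 = 10.6164
π = 10.6164 / 1.68 = 6.32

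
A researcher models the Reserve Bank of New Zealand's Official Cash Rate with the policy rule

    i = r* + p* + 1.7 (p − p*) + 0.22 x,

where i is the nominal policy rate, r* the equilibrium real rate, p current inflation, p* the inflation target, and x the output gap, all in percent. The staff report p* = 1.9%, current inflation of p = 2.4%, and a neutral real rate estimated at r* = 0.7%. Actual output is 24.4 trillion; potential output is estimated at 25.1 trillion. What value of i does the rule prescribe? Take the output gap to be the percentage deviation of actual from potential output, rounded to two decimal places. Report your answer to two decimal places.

Output gap = 100 × (24.4 − 25.1) / 25.1 = -2.79%.
i = 0.70 + 1.90 + 1.7 × (2.40 − 1.90) + 0.22 × (-2.79)
   = 0.70 + 1.9 + 0.85 − 0.6138 = 2.84

2.84%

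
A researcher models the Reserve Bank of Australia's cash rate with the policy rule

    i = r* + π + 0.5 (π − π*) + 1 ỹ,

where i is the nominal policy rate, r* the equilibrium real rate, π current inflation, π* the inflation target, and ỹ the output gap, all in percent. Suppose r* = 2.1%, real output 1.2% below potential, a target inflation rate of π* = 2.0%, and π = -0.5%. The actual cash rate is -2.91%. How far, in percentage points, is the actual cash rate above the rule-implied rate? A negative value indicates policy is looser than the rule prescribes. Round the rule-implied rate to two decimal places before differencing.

-2.06 pp

Output 1.2% below potential → ỹ = -1.2.
i = 2.1 + (-0.5) + 0.5 × (-0.5 − 2.0) + 1 × (-1.2)
   = 2.1 − 0.5 − 1.25 − 1.2 = -0.85
Deviation = -2.91 − (-0.85) = -2.06 pp.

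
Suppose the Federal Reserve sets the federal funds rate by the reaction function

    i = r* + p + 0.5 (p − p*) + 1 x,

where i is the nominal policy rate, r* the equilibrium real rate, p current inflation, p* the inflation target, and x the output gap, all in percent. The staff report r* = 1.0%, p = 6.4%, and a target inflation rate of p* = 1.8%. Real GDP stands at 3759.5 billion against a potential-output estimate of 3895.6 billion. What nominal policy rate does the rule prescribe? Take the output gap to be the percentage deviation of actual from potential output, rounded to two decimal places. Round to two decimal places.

6.21%

Output gap = 100 × (3759.5 − 3895.6) / 3895.6 = -3.49%.
i = 1.00 + 6.40 + 0.5 × (6.40 − 1.80) + 1 × (-3.49)
   = 1.00 + 6.4 + 2.3 − 3.49 = 6.21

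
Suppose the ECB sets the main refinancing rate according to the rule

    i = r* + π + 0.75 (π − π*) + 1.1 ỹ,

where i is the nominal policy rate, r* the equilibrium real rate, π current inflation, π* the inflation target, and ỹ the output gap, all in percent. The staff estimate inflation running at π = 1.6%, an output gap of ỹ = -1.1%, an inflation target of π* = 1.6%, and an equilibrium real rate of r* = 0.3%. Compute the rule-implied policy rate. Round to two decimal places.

0.69%

i = 0.3 + 1.6 + 0.75 × (1.6 − 1.6) + 1.1 × (-1.1)
   = 0.3 + 1.6 + 0 − 1.21 = 0.69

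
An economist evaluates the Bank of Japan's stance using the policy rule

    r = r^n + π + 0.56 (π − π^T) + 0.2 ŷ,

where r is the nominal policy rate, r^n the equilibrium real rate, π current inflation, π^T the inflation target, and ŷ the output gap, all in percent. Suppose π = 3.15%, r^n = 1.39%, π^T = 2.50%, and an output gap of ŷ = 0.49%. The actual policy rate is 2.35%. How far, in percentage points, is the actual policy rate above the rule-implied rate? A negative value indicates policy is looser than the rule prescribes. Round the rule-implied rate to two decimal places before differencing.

r = 1.39 + 3.15 + 0.56 × (3.15 − 2.50) + 0.2 × 0.49
   = 1.39 + 3.15 + 0.364 + 0.098 = 5.00
Deviation = 2.35 − 5.00 = -2.65 pp.

-2.65 pp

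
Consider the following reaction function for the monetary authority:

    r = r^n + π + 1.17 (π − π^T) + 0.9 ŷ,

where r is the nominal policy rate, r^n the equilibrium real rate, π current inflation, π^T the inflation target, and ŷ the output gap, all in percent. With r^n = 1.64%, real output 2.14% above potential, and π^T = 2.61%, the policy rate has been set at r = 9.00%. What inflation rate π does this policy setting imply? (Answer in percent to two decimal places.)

Output 2.14% above potential → ŷ = 2.14.
Collecting π: r = r^n + (1 + 1.17) π − 1.17 π^T + 0.9 ŷ
2.17 π = 9.00 − 1.64 + 1.17 × 2.61 − 0.9 × 2.14 = 8.4877
π = 8.4877 / 2.17 = 3.91

3.91%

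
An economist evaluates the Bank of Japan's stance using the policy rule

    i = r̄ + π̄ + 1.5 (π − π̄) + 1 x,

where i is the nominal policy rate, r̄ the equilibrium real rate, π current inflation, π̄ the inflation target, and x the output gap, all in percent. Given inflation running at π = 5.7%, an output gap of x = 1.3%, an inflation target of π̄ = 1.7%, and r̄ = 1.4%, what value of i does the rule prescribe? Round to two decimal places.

i = 1.4 + 1.7 + 1.5 × (5.7 − 1.7) + 1 × 1.3
   = 1.4 + 1.7 + 6 + 1.3 = 10.40

10.40%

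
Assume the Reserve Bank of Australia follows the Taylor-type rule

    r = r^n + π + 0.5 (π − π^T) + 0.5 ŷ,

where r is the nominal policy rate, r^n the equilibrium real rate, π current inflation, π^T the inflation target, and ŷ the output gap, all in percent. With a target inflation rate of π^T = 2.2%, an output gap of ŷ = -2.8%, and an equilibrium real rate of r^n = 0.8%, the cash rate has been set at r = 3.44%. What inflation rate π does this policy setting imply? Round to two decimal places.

Collecting π: r = r^n + (1 + 0.5) π − 0.5 π^T + 0.5 ŷ
1.5 π = 3.44 − 0.8 + 0.5 × 2.2 − 0.5 × (-2.8) = 5.14
π = 5.14 / 1.5 = 3.43

3.43%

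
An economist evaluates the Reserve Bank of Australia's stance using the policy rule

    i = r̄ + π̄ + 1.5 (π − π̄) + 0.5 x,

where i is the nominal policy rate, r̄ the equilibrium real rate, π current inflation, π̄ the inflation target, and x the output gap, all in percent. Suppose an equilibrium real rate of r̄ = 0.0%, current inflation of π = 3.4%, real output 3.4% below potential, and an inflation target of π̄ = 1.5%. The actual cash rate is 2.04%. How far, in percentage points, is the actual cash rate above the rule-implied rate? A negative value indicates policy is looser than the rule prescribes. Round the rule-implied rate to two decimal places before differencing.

-0.61 pp

Output 3.4% below potential → x = -3.4.
i = 0.0 + 1.5 + 1.5 × (3.4 − 1.5) + 0.5 × (-3.4)
   = 0.0 + 1.5 + 2.85 − 1.7 = 2.65
Deviation = 2.04 − 2.65 = -0.61 pp.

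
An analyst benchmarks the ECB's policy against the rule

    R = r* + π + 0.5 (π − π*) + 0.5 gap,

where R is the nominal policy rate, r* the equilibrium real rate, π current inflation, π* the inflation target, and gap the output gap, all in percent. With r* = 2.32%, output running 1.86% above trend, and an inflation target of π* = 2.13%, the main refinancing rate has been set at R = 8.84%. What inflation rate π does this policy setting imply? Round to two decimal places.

Output 1.86% above potential → gap = 1.86.
Collecting π: R = r* + (1 + 0.5) π − 0.5 π* + 0.5 gap
1.5 π = 8.84 − 2.32 + 0.5 × 2.13 − 0.5 × 1.86 = 6.655
π = 6.655 / 1.5 = 4.44

4.44%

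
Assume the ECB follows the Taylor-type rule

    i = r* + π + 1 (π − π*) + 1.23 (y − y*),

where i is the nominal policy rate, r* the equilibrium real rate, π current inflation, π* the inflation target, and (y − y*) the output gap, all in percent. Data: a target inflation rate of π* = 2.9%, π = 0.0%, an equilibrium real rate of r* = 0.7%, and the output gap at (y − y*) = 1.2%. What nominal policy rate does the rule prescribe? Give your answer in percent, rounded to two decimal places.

i = 0.7 + 0.0 + 1 × (0.0 − 2.9) + 1.23 × 1.2
   = 0.7 + 0 − 2.9 + 1.476 = -0.72

-0.72%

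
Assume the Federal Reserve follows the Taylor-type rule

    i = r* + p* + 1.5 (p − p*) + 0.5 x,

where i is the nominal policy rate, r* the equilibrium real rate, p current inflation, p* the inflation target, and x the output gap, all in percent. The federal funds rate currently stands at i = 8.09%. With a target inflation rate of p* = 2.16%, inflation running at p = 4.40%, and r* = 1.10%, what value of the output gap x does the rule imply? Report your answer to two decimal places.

2.94%

0.5 x = 8.09 − 1.10 − 2.16 − 1.5 × (4.40 − 2.16) = 1.47
x = 1.47 / 0.5 = 2.94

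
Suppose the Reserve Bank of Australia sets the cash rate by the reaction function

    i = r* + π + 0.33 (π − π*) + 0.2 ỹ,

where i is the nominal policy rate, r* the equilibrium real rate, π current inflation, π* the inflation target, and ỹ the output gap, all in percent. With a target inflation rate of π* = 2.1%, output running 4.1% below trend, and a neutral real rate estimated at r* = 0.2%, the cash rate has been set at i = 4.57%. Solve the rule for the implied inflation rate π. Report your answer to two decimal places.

4.42%

Output 4.1% below potential → ỹ = -4.1.
Collecting π: i = r* + (1 + 0.33) π − 0.33 π* + 0.2 ỹ
1.33 π = 4.57 − 0.2 + 0.33 × 2.1 − 0.2 × (-4.1) = 5.883
π = 5.883 / 1.33 = 4.42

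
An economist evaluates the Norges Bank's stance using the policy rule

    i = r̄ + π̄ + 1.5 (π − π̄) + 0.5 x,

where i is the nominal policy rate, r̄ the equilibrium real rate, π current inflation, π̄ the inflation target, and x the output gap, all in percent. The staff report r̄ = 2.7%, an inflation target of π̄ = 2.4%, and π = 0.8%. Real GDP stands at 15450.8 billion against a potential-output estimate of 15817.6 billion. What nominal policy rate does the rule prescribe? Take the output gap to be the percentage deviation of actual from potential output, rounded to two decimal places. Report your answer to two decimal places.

1.54%

Output gap = 100 × (15450.8 − 15817.6) / 15817.6 = -2.32%.
i = 2.70 + 2.40 + 1.5 × (0.80 − 2.40) + 0.5 × (-2.32)
   = 2.70 + 2.4 − 2.4 − 1.16 = 1.54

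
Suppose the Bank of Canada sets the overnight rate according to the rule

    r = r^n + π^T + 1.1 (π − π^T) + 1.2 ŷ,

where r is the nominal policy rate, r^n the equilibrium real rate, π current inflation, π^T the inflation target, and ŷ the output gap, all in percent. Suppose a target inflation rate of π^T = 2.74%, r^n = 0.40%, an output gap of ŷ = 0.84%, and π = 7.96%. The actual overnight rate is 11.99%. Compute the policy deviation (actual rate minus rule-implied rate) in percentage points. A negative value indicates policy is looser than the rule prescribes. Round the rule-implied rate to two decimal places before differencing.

r = 0.40 + 2.74 + 1.1 × (7.96 − 2.74) + 1.2 × 0.84
   = 0.40 + 2.74 + 5.742 + 1.008 = 9.89
Deviation = 11.99 − 9.89 = 2.10 pp.

2.10 pp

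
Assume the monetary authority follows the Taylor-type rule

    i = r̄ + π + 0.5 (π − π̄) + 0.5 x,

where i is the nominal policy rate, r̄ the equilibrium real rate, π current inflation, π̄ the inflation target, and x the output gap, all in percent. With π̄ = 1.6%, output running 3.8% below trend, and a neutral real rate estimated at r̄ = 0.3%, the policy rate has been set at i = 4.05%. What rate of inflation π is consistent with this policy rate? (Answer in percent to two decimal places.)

4.30%

Output 3.8% below potential → x = -3.8.
Collecting π: i = r̄ + (1 + 0.5) π − 0.5 π̄ + 0.5 x
1.5 π = 4.05 − 0.3 + 0.5 × 1.6 − 0.5 × (-3.8) = 6.45
π = 6.45 / 1.5 = 4.30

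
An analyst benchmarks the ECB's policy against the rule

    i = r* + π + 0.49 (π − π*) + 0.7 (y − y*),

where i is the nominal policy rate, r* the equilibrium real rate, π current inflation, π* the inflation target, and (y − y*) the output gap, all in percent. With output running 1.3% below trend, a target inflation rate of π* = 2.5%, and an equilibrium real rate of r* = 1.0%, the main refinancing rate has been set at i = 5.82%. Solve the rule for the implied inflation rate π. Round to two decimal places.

Output 1.3% below potential → (y − y*) = -1.3.
Collecting π: i = r* + (1 + 0.49) π − 0.49 π* + 0.7 (y − y*)
1.49 π = 5.82 − 1.0 + 0.49 × 2.5 − 0.7 × (-1.3) = 6.955
π = 6.955 / 1.49 = 4.67

4.67%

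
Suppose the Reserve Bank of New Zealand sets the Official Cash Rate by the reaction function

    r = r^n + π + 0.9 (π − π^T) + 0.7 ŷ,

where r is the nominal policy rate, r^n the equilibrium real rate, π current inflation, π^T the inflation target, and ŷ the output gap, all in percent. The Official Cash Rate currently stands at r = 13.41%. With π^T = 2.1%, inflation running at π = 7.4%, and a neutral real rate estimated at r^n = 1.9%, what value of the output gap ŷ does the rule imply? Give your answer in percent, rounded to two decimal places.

-0.94%

0.7 ŷ = 13.41 − 1.9 − 7.4 − 0.9 × (7.4 − 2.1) = -0.66
ŷ = -0.66 / 0.7 = -0.94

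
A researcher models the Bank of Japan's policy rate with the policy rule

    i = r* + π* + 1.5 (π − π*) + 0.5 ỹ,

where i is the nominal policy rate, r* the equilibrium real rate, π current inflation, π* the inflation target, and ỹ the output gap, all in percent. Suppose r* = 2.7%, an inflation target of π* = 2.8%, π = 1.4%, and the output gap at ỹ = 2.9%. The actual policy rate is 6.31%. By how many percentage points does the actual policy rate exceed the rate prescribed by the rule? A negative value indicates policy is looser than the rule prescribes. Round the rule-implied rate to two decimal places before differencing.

1.46 pp

i = 2.7 + 2.8 + 1.5 × (1.4 − 2.8) + 0.5 × 2.9
   = 2.7 + 2.8 − 2.1 + 1.45 = 4.85
Deviation = 6.31 − 4.85 = 1.46 pp.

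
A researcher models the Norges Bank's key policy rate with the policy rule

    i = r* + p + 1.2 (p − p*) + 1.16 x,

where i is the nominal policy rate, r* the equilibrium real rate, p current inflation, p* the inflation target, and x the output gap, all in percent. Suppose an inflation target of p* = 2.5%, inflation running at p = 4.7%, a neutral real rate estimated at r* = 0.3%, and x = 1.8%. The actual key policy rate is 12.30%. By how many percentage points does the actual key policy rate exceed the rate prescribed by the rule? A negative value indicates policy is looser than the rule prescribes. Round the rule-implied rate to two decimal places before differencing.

2.57 pp

i = 0.3 + 4.7 + 1.2 × (4.7 − 2.5) + 1.16 × 1.8
   = 0.3 + 4.7 + 2.64 + 2.088 = 9.73
Deviation = 12.30 − 9.73 = 2.57 pp.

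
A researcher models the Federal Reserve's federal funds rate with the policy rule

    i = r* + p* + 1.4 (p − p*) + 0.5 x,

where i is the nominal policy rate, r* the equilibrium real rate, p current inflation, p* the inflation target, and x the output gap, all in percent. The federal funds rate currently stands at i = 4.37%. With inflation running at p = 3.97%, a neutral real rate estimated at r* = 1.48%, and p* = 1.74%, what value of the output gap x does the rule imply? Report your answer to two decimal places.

-3.94%

0.5 x = 4.37 − 1.48 − 1.74 − 1.4 × (3.97 − 1.74) = -1.972
x = -1.972 / 0.5 = -3.94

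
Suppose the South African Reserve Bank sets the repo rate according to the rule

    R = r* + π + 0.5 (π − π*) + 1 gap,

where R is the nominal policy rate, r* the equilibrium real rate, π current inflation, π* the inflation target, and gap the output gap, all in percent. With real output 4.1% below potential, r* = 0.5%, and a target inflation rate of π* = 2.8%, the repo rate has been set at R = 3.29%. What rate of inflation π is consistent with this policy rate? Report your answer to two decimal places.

5.53%

Output 4.1% below potential → gap = -4.1.
Collecting π: R = r* + (1 + 0.5) π − 0.5 π* + 1 gap
1.5 π = 3.29 − 0.5 + 0.5 × 2.8 − 1 × (-4.1) = 8.29
π = 8.29 / 1.5 = 5.53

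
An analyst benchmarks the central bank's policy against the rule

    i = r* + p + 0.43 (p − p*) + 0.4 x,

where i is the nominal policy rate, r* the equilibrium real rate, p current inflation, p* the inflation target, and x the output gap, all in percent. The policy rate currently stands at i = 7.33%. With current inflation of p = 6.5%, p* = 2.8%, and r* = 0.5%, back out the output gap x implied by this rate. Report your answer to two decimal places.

-3.15%

0.4 x = 7.33 − 0.5 − 6.5 − 0.43 × (6.5 − 2.8) = -1.261
x = -1.261 / 0.4 = -3.15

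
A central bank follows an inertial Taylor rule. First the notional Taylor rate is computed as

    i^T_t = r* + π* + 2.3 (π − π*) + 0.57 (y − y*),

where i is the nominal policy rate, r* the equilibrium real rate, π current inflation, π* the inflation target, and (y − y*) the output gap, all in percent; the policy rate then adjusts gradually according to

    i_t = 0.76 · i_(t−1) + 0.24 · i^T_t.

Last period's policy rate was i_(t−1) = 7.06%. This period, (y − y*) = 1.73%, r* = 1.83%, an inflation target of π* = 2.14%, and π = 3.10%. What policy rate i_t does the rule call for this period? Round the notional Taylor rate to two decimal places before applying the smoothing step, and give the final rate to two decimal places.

7.08%

i^T_t = 1.83 + 2.14 + 2.3 × (3.10 − 2.14) + 0.57 × 1.73
   = 1.83 + 2.14 + 2.208 + 0.9861 = 7.16
i_t = 0.76 × 7.06 + 0.24 × 7.16 = 5.3656 + 1.7184 = 7.08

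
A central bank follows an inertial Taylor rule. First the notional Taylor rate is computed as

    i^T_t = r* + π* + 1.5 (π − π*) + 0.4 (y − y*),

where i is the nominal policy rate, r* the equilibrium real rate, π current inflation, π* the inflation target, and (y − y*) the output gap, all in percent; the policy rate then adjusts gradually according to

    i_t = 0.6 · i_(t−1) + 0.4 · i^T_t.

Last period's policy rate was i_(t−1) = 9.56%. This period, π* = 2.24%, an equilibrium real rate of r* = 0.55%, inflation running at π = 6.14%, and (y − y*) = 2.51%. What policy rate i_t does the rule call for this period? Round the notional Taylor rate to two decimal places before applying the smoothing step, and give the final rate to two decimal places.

9.59%

i^T_t = 0.55 + 2.24 + 1.5 × (6.14 − 2.24) + 0.4 × 2.51
   = 0.55 + 2.24 + 5.85 + 1.004 = 9.64
i_t = 0.6 × 9.56 + 0.4 × 9.64 = 5.736 + 3.856 = 9.59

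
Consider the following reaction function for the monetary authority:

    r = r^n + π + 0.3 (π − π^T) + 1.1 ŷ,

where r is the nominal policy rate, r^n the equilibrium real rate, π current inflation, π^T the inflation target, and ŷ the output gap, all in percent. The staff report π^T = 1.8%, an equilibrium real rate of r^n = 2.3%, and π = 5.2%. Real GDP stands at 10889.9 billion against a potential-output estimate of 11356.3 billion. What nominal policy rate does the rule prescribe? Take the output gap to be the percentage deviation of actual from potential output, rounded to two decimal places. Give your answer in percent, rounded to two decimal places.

4.00%

Output gap = 100 × (10889.9 − 11356.3) / 11356.3 = -4.11%.
r = 2.30 + 5.20 + 0.3 × (5.20 − 1.80) + 1.1 × (-4.11)
   = 2.30 + 5.2 + 1.02 − 4.521 = 4.00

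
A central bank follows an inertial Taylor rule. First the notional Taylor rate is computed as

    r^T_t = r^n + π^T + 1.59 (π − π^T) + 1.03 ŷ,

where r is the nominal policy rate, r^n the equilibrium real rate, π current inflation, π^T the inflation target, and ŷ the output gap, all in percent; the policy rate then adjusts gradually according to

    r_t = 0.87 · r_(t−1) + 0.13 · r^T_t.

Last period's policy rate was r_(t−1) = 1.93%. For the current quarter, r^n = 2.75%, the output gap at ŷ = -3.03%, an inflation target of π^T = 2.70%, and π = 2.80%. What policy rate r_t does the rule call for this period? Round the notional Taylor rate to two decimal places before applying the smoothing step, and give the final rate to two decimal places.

r^T_t = 2.75 + 2.70 + 1.59 × (2.80 − 2.70) + 1.03 × (-3.03)
   = 2.75 + 2.7 + 0.159 − 3.1209 = 2.49
r_t = 0.87 × 1.93 + 0.13 × 2.49 = 1.6791 + 0.3237 = 2.00

2.00%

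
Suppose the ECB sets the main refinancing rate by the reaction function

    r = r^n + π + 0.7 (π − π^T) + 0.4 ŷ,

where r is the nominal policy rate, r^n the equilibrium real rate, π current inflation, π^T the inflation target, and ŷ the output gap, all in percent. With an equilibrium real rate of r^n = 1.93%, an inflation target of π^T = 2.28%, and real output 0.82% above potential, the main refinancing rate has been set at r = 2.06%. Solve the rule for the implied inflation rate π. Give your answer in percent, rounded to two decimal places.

0.82%

Output 0.82% above potential → ŷ = 0.82.
Collecting π: r = r^n + (1 + 0.7) π − 0.7 π^T + 0.4 ŷ
1.7 π = 2.06 − 1.93 + 0.7 × 2.28 − 0.4 × 0.82 = 1.398
π = 1.398 / 1.7 = 0.82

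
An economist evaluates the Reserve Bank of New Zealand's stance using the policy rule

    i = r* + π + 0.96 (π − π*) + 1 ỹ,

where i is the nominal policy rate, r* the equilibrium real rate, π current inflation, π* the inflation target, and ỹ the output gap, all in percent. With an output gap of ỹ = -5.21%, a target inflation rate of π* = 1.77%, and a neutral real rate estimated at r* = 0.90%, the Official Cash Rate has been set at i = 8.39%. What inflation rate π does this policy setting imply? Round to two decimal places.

Collecting π: i = r* + (1 + 0.96) π − 0.96 π* + 1 ỹ
1.96 π = 8.39 − 0.90 + 0.96 × 1.77 − 1 × (-5.21) = 14.3992
π = 14.3992 / 1.96 = 7.35

7.35%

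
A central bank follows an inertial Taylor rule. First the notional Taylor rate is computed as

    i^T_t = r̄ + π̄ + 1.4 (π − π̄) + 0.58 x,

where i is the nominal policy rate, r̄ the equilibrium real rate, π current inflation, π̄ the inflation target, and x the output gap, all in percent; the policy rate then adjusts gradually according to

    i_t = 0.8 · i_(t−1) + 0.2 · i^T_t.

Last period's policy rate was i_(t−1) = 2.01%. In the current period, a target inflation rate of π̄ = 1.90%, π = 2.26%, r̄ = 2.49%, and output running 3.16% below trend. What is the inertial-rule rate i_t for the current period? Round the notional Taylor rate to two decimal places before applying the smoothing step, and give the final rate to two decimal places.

Output 3.16% below potential → x = -3.16.
i^T_t = 2.49 + 1.90 + 1.4 × (2.26 − 1.90) + 0.58 × (-3.16)
   = 2.49 + 1.9 + 0.504 − 1.8328 = 3.06
i_t = 0.8 × 2.01 + 0.2 × 3.06 = 1.608 + 0.612 = 2.22

2.22%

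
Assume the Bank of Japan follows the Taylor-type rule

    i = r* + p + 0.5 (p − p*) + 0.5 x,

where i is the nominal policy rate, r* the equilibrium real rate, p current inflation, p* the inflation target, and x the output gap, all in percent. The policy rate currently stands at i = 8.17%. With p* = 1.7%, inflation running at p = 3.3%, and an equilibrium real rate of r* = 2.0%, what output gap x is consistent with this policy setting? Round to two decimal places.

4.14%

0.5 x = 8.17 − 2.0 − 3.3 − 0.5 × (3.3 − 1.7) = 2.07
x = 2.07 / 0.5 = 4.14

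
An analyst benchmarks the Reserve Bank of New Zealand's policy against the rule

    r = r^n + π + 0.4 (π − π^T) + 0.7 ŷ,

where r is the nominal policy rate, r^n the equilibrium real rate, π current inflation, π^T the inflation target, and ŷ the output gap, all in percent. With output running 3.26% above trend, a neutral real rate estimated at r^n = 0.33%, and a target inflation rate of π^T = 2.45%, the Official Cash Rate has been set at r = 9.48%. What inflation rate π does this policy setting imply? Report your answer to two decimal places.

Output 3.26% above potential → ŷ = 3.26.
Collecting π: r = r^n + (1 + 0.4) π − 0.4 π^T + 0.7 ŷ
1.4 π = 9.48 − 0.33 + 0.4 × 2.45 − 0.7 × 3.26 = 7.848
π = 7.848 / 1.4 = 5.61

5.61%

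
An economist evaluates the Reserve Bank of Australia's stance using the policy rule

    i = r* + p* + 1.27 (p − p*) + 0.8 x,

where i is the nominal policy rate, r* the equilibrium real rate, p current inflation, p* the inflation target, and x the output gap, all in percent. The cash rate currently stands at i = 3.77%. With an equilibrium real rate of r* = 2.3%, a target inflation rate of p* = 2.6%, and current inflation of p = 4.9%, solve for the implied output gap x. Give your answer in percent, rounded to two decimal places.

-5.06%

0.8 x = 3.77 − 2.3 − 2.6 − 1.27 × (4.9 − 2.6) = -4.051
x = -4.051 / 0.8 = -5.06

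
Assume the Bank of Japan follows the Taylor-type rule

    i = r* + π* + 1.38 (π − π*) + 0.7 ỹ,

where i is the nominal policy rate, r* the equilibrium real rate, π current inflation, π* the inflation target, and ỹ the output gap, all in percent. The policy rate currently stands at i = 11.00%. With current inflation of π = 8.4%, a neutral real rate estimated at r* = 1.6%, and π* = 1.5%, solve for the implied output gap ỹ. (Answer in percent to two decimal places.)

0.7 ỹ = 11.00 − 1.6 − 1.5 − 1.38 × (8.4 − 1.5) = -1.622
ỹ = -1.622 / 0.7 = -2.32

-2.32%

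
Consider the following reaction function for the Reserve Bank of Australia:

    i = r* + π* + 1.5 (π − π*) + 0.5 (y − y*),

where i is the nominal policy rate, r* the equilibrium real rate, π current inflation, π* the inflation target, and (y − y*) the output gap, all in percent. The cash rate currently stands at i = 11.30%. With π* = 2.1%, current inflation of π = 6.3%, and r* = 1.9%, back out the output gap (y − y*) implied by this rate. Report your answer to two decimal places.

0.5 (y − y*) = 11.30 − 1.9 − 2.1 − 1.5 × (6.3 − 2.1) = 1
(y − y*) = 1 / 0.5 = 2.00

2.00%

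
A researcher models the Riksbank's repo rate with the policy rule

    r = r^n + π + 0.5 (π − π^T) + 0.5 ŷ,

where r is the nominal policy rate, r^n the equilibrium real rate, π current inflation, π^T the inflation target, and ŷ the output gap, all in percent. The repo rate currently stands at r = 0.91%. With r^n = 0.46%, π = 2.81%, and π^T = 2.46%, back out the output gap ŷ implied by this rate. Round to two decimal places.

-5.07%

0.5 ŷ = 0.91 − 0.46 − 2.81 − 0.5 × (2.81 − 2.46) = -2.535
ŷ = -2.535 / 0.5 = -5.07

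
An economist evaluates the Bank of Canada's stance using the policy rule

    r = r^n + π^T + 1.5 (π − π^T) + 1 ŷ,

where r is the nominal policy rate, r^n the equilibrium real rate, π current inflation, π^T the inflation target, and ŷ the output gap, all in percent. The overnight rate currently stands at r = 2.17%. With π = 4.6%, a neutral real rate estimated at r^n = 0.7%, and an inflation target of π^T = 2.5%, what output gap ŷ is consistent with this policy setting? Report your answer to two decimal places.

-4.18%

1 ŷ = 2.17 − 0.7 − 2.5 − 1.5 × (4.6 − 2.5) = -4.18
ŷ = -4.18 / 1 = -4.18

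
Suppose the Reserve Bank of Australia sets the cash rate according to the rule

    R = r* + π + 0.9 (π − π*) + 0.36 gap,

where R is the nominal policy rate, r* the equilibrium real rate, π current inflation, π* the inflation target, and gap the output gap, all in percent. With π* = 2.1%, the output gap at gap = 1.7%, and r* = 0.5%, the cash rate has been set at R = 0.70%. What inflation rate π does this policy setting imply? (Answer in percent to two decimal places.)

Collecting π: R = r* + (1 + 0.9) π − 0.9 π* + 0.36 gap
1.9 π = 0.70 − 0.5 + 0.9 × 2.1 − 0.36 × 1.7 = 1.478
π = 1.478 / 1.9 = 0.78

0.78%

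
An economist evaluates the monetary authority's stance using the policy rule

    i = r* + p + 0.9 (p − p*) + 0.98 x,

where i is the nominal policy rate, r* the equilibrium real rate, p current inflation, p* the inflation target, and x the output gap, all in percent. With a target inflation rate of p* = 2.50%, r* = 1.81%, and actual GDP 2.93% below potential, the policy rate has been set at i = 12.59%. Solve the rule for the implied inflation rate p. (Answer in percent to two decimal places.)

8.37%

Output 2.93% below potential → x = -2.93.
Collecting p: i = r* + (1 + 0.9) p − 0.9 p* + 0.98 x
1.9 p = 12.59 − 1.81 + 0.9 × 2.50 − 0.98 × (-2.93) = 15.9014
p = 15.9014 / 1.9 = 8.37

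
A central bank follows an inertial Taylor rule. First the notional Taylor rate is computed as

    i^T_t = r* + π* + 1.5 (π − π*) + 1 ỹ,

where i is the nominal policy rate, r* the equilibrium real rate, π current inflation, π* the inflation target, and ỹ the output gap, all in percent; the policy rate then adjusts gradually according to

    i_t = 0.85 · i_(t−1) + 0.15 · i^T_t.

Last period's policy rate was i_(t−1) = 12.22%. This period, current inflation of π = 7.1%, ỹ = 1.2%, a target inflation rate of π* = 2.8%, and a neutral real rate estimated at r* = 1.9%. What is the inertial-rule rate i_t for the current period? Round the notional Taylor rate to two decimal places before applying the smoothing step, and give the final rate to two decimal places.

12.24%

i^T_t = 1.9 + 2.8 + 1.5 × (7.1 − 2.8) + 1 × 1.2
   = 1.9 + 2.8 + 6.45 + 1.2 = 12.35
i_t = 0.85 × 12.22 + 0.15 × 12.35 = 10.387 + 1.8525 = 12.24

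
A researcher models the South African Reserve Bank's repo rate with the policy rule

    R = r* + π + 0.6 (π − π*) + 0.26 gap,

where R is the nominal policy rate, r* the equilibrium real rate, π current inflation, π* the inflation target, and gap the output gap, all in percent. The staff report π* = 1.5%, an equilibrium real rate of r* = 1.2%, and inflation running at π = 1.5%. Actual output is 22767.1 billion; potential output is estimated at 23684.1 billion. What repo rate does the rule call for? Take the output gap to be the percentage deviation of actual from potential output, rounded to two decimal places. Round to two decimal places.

1.69%

Output gap = 100 × (22767.1 − 23684.1) / 23684.1 = -3.87%.
R = 1.20 + 1.50 + 0.6 × (1.50 − 1.50) + 0.26 × (-3.87)
   = 1.20 + 1.5 + 0 − 1.0062 = 1.69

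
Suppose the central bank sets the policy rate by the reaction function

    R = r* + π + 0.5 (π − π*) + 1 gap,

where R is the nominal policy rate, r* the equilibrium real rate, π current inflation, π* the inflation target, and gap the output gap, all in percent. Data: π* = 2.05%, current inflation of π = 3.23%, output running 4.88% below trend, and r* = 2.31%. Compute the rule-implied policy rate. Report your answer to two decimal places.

1.25%

Output 4.88% below potential → gap = -4.88.
R = 2.31 + 3.23 + 0.5 × (3.23 − 2.05) + 1 × (-4.88)
   = 2.31 + 3.23 + 0.59 − 4.88 = 1.25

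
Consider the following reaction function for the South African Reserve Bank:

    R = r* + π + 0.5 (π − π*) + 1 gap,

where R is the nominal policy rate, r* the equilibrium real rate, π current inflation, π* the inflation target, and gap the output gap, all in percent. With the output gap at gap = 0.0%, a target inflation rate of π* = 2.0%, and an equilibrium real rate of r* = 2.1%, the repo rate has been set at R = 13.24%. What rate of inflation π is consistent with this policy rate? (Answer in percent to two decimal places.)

Collecting π: R = r* + (1 + 0.5) π − 0.5 π* + 1 gap
1.5 π = 13.24 − 2.1 + 0.5 × 2.0 − 1 × 0.0 = 12.14
π = 12.14 / 1.5 = 8.09

8.09%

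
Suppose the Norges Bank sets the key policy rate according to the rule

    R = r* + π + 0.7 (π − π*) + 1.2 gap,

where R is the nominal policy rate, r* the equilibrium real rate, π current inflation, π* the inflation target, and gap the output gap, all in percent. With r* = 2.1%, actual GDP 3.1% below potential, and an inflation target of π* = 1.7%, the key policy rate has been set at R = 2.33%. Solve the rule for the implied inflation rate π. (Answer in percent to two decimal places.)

3.02%

Output 3.1% below potential → gap = -3.1.
Collecting π: R = r* + (1 + 0.7) π − 0.7 π* + 1.2 gap
1.7 π = 2.33 − 2.1 + 0.7 × 1.7 − 1.2 × (-3.1) = 5.14
π = 5.14 / 1.7 = 3.02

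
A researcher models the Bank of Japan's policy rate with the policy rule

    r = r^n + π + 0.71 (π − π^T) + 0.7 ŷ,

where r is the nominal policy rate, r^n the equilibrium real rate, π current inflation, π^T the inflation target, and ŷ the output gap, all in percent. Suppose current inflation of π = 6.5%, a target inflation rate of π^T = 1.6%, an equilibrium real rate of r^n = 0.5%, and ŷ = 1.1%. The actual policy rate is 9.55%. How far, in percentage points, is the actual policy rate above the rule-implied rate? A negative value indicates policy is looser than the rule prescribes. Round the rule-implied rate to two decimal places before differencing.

r = 0.5 + 6.5 + 0.71 × (6.5 − 1.6) + 0.7 × 1.1
   = 0.5 + 6.5 + 3.479 + 0.77 = 11.25
Deviation = 9.55 − 11.25 = -1.70 pp.

-1.70 pp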